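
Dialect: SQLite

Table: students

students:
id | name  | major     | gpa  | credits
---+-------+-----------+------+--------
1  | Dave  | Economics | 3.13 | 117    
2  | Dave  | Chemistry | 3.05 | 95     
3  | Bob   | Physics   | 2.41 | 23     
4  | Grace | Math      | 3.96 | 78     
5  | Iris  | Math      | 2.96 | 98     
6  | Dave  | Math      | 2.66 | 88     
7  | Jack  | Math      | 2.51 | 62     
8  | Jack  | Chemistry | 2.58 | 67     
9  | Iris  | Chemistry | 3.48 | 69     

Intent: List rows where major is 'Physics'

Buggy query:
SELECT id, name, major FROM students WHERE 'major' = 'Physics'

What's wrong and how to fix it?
Bug: 'major' in single quotes is a string literal, not the column; the comparison is literal-vs-literal and never true

Fix: Reference the column as major without single quotes

Corrected query:
SELECT id, name, major FROM students WHERE major = 'Physics'

Result:
id | name | major  
---+------+--------
3  | Bob  | Physics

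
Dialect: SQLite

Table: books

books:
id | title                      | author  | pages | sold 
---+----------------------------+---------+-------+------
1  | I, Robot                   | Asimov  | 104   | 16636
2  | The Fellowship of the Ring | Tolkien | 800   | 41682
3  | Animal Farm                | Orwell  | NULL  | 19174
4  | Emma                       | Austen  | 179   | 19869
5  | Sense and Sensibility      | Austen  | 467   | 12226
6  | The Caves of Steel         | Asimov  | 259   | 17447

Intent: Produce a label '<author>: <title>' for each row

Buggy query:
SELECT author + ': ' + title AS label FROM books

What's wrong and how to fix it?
Bug: '+' is numeric addition; on text columns SQLite converts them to 0 instead of concatenating

Fix: Use the || operator for string concatenation

Corrected query:
SELECT author || ': ' || title AS label FROM books

Result:
label                              
-----------------------------------
Asimov: I, Robot                   
Tolkien: The Fellowship of the Ring
Orwell: Animal Farm                
Austen: Emma                       
Austen: Sense and Sensibility      
Asimov: The Caves of Steel         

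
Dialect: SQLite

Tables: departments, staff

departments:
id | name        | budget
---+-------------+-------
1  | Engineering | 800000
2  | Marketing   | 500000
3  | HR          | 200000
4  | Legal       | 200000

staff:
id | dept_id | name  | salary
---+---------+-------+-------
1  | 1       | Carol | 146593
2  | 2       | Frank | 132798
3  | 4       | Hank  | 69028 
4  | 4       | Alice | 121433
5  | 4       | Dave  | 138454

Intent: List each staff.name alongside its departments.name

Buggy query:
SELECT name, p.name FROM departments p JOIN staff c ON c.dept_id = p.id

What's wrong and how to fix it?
Bug: Both tables have a 'name' column; the unqualified reference is ambiguous

Fix: Prefix ambiguous columns with the table alias

Corrected query:
SELECT c.name, p.name FROM departments p JOIN staff c ON c.dept_id = p.id

Result:
name  | name       
------+------------
Carol | Engineering
Frank | Marketing  
Hank  | Legal      
Alice | Legal      
Dave  | Legal      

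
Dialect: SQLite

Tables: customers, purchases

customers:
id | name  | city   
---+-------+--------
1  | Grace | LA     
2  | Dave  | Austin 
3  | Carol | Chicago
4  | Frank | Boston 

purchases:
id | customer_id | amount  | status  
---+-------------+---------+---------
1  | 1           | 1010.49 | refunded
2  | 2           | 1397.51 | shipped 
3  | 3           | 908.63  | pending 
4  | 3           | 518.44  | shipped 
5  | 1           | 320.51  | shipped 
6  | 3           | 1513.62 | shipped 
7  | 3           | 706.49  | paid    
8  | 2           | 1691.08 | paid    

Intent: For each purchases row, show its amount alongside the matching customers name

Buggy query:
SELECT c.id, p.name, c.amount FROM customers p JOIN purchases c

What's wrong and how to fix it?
Bug: JOIN with no ON clause produces a cartesian product; every purchases row pairs with every customers row

Fix: Specify the join condition linking the foreign key to the parent id

Corrected query:
SELECT c.id, p.name, c.amount FROM customers p JOIN purchases c ON c.customer_id = p.id

Result:
id | name  | amount 
---+-------+--------
1  | Grace | 1010.49
2  | Dave  | 1397.51
3  | Carol | 908.63 
4  | Carol | 518.44 
5  | Grace | 320.51 
6  | Carol | 1513.62
7  | Carol | 706.49 
8  | Dave  | 1691.08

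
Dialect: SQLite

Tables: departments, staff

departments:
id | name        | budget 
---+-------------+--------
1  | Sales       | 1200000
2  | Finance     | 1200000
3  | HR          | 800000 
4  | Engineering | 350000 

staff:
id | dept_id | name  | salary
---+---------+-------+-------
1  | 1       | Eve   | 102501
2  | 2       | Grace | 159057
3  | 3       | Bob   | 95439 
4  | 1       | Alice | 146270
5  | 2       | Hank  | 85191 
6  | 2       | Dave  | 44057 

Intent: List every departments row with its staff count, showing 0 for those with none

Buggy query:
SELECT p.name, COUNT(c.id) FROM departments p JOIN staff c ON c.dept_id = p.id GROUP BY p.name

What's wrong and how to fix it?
Bug: An inner join excludes parents with zero children

Fix: Use LEFT JOIN so parents without children still appear (COUNT(c.id) gives 0)

Corrected query:
SELECT p.name, COUNT(c.id) FROM departments p LEFT JOIN staff c ON c.dept_id = p.id GROUP BY p.name

Result:
name        | COUNT(c.id)
------------+------------
Engineering | 0          
Finance     | 3          
HR          | 1          
Sales       | 2          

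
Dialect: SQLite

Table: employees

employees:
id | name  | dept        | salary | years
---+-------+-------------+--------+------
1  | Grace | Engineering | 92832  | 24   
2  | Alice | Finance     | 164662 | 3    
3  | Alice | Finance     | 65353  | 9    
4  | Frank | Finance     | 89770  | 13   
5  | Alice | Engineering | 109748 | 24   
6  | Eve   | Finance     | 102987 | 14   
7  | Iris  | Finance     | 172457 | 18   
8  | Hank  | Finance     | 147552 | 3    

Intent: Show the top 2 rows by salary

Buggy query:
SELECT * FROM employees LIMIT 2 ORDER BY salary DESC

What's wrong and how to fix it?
Bug: LIMIT must come after ORDER BY

Fix: Sort with ORDER BY, then apply LIMIT

Corrected query:
SELECT * FROM employees ORDER BY salary DESC LIMIT 2

Result:
id | name  | dept    | salary | years
---+-------+---------+--------+------
7  | Iris  | Finance | 172457 | 18   
2  | Alice | Finance | 164662 | 3    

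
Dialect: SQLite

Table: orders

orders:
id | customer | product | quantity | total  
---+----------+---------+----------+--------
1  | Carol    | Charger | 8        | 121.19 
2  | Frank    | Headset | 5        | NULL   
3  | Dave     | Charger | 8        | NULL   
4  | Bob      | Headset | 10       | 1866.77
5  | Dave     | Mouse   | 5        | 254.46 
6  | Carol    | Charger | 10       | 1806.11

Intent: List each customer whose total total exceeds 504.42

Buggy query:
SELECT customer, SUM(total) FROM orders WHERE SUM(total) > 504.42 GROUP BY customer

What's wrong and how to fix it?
Bug: WHERE runs before GROUP BY, so aggregates aren't available there

Fix: Use HAVING (which filters groups after aggregation) instead of WHERE

Corrected query:
SELECT customer, SUM(total) FROM orders GROUP BY customer HAVING SUM(total) > 504.42

Result:
customer | SUM(total)
---------+-----------
Bob      | 1866.77   
Carol    | 1927.3    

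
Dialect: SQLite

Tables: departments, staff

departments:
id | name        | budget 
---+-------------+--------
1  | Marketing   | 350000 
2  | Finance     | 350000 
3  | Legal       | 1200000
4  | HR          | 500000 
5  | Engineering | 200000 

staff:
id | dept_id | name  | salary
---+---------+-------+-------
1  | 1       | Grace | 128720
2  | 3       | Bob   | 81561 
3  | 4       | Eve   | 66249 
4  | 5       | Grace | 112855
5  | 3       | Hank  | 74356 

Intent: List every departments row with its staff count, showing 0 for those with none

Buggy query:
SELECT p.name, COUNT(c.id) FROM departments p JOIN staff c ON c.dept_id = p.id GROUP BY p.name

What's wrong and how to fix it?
Bug: INNER JOIN drops departments rows that have no matching staff rows

Fix: Switch to LEFT JOIN to retain unmatched parent rows

Corrected query:
SELECT p.name, COUNT(c.id) FROM departments p LEFT JOIN staff c ON c.dept_id = p.id GROUP BY p.name

Result:
name        | COUNT(c.id)
------------+------------
Engineering | 1          
Finance     | 0          
HR          | 1          
Legal       | 2          
Marketing   | 1          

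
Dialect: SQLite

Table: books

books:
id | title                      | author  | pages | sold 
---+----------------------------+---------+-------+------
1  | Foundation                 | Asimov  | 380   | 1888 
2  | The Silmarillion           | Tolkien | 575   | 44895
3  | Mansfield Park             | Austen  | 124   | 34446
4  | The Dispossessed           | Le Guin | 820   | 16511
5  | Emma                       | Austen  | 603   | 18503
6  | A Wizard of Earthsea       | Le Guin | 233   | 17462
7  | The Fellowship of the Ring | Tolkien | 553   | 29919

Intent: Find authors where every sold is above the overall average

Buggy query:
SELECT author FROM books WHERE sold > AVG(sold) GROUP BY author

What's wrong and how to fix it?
Bug: WHERE evaluates per row before aggregation, so AVG() is unavailable

Fix: Use a subquery for AVG and a HAVING MIN(...) filter so the condition holds for every row in the group

Corrected query:
SELECT author FROM books GROUP BY author HAVING MIN(sold) > (SELECT AVG(sold) FROM books)

Result:
author 
-------
Tolkien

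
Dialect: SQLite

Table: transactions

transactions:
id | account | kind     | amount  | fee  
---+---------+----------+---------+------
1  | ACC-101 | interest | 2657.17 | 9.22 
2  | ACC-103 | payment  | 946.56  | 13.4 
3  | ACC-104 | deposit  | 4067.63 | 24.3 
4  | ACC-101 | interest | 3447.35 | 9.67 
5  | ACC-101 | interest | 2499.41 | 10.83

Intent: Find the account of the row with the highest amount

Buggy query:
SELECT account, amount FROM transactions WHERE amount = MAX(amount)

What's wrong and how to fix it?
Bug: WHERE is evaluated per row; an aggregate over the whole table isn't defined there

Fix: Wrap MAX in a scalar subquery so WHERE compares against a single value

Corrected query:
SELECT account, amount FROM transactions WHERE amount = (SELECT MAX(amount) FROM transactions)

Result:
account | amount 
--------+--------
ACC-104 | 4067.63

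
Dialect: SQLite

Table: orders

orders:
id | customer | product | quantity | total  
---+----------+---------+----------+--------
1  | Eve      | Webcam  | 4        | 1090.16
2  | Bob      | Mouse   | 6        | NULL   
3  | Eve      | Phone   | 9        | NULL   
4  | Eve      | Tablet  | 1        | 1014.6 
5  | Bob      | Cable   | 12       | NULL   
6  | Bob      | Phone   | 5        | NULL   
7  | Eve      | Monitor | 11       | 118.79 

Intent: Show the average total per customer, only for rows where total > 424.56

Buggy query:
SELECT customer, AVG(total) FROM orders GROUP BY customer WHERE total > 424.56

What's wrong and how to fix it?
Bug: WHERE cannot follow GROUP BY

Fix: Move the WHERE clause before GROUP BY

Corrected query:
SELECT customer, AVG(total) FROM orders WHERE total > 424.56 GROUP BY customer

Result:
customer | AVG(total)
---------+-----------
Eve      | 1052.38   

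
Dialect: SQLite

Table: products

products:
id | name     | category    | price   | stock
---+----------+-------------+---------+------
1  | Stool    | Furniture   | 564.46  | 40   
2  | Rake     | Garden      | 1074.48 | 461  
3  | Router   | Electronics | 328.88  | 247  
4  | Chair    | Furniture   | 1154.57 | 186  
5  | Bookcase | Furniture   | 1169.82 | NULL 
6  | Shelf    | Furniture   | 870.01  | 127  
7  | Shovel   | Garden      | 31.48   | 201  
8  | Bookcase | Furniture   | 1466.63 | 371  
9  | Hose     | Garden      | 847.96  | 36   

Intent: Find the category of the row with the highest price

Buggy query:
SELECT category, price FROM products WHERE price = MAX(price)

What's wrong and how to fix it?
Bug: MAX(price) is an aggregate and cannot be used directly in WHERE

Fix: Use a subquery: WHERE price = (SELECT MAX(price) FROM products)

Corrected query:
SELECT category, price FROM products WHERE price = (SELECT MAX(price) FROM products)

Result:
category  | price  
----------+--------
Furniture | 1466.63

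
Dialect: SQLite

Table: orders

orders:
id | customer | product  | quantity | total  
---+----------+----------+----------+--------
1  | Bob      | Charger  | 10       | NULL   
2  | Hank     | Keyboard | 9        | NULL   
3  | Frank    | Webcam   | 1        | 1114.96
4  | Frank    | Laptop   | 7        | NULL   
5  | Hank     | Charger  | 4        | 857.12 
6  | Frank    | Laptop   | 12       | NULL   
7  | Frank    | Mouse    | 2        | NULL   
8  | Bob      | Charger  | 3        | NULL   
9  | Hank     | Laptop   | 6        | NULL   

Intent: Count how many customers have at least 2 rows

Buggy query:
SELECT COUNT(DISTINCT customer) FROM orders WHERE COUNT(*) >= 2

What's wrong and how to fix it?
Bug: WHERE filters individual rows, not groups, so a group-level COUNT is invalid there

Fix: Use a subquery that GROUPs and filters with HAVING, then count its rows

Corrected query:
SELECT COUNT(*) FROM (SELECT customer FROM orders GROUP BY customer HAVING COUNT(*) >= 2)

Result:
COUNT(*)
--------
3       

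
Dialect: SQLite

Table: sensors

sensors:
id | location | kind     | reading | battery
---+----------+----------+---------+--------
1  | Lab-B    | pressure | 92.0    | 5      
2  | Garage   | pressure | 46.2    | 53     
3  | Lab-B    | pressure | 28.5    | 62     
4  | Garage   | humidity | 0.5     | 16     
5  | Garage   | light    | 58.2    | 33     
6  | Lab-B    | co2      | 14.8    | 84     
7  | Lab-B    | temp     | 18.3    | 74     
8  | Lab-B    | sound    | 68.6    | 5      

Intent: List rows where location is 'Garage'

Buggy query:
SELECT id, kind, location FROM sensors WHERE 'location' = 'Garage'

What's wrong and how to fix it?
Bug: 'location' in single quotes is a string literal, not the column; the comparison is literal-vs-literal and never true

Fix: Remove the quotes around the column name (or use double quotes for an identifier)

Corrected query:
SELECT id, kind, location FROM sensors WHERE location = 'Garage'

Result:
id | kind     | location
---+----------+---------
2  | pressure | Garage  
4  | humidity | Garage  
5  | light    | Garage  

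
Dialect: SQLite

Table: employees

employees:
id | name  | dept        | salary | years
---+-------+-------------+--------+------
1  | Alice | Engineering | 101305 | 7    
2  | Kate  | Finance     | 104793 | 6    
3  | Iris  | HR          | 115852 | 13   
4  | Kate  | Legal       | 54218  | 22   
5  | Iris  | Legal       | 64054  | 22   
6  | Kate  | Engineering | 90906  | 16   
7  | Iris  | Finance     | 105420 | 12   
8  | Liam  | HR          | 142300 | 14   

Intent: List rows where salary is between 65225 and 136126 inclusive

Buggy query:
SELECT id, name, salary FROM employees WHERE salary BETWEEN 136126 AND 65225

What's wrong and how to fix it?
Bug: BETWEEN expects the lower bound first; with 136126 AND 65225 the range is empty

Fix: Swap the bounds so the smaller value comes first

Corrected query:
SELECT id, name, salary FROM employees WHERE salary BETWEEN 65225 AND 136126

Result:
id | name  | salary
---+-------+-------
1  | Alice | 101305
2  | Kate  | 104793
3  | Iris  | 115852
6  | Kate  | 90906 
7  | Iris  | 105420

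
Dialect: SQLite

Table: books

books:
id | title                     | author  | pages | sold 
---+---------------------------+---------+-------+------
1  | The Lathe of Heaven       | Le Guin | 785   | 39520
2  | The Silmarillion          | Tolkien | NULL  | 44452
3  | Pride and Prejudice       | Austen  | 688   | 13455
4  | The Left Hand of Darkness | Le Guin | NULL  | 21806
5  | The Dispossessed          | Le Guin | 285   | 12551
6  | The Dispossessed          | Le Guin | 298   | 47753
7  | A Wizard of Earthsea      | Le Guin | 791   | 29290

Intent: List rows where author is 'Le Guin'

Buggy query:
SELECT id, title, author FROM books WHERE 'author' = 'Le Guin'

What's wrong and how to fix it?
Bug: Single quotes denote string literals in SQL; the column name is being compared as a constant string

Fix: Reference the column as author without single quotes

Corrected query:
SELECT id, title, author FROM books WHERE author = 'Le Guin'

Result:
id | title                     | author 
---+---------------------------+--------
1  | The Lathe of Heaven       | Le Guin
4  | The Left Hand of Darkness | Le Guin
5  | The Dispossessed          | Le Guin
6  | The Dispossessed          | Le Guin
7  | A Wizard of Earthsea      | Le Guin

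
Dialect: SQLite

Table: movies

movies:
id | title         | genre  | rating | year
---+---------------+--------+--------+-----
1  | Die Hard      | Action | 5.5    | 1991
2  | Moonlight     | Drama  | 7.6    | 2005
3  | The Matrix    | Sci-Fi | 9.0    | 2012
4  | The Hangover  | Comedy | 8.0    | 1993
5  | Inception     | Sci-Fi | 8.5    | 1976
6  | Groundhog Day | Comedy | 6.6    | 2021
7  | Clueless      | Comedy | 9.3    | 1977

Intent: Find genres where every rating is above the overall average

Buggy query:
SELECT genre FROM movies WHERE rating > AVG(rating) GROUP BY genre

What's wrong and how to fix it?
Bug: WHERE evaluates per row before aggregation, so AVG() is unavailable

Fix: Use a subquery for AVG and a HAVING MIN(...) filter so the condition holds for every row in the group

Corrected query:
SELECT genre FROM movies GROUP BY genre HAVING MIN(rating) > (SELECT AVG(rating) FROM movies)

Result:
genre 
------
Sci-Fi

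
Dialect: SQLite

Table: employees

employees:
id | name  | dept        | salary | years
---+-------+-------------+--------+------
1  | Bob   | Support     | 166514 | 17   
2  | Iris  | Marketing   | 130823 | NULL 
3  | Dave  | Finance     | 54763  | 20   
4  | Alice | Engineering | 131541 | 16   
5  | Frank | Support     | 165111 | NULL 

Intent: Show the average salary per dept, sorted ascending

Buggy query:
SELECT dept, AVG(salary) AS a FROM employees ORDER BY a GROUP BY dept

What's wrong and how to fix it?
Bug: ORDER BY appears before GROUP BY; SQL clause order requires GROUP BY first

Fix: Reorder: SELECT … FROM … GROUP BY … ORDER BY …

Corrected query:
SELECT dept, AVG(salary) AS a FROM employees GROUP BY dept ORDER BY a

Result:
dept        | a       
------------+---------
Finance     | 54763   
Marketing   | 130823  
Engineering | 131541  
Support     | 165812.5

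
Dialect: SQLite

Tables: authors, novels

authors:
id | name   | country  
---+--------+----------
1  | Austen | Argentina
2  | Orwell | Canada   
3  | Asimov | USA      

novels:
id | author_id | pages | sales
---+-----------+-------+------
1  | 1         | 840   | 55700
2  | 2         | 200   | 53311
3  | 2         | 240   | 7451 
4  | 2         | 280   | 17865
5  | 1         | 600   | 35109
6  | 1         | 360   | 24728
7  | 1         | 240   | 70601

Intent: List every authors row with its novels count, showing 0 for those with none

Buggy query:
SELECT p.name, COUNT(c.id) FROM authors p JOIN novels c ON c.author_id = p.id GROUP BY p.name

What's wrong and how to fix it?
Bug: INNER JOIN drops authors rows that have no matching novels rows

Fix: Use LEFT JOIN so parents without children still appear (COUNT(c.id) gives 0)

Corrected query:
SELECT p.name, COUNT(c.id) FROM authors p LEFT JOIN novels c ON c.author_id = p.id GROUP BY p.name

Result:
name   | COUNT(c.id)
-------+------------
Asimov | 0          
Austen | 4          
Orwell | 3          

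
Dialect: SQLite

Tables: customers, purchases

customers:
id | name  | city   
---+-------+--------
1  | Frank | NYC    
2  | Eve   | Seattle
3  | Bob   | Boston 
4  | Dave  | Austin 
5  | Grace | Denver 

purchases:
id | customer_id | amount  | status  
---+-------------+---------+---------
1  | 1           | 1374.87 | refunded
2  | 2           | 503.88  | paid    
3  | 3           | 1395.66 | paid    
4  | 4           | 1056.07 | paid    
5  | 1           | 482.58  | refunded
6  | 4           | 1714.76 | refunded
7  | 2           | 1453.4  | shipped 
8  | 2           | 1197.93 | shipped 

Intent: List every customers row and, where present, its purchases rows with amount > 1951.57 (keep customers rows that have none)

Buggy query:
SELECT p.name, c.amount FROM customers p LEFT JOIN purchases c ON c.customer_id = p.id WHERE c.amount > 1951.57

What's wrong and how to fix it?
Bug: Filtering c.amount in WHERE discards the NULL rows produced by LEFT JOIN, turning it into an inner join

Fix: Move the right-table condition into the ON clause so unmatched parents are kept

Corrected query:
SELECT p.name, c.amount FROM customers p LEFT JOIN purchases c ON c.customer_id = p.id AND c.amount > 1951.57

Result:
name  | amount
------+-------
Frank | NULL  
Eve   | NULL  
Bob   | NULL  
Dave  | NULL  
Grace | NULL  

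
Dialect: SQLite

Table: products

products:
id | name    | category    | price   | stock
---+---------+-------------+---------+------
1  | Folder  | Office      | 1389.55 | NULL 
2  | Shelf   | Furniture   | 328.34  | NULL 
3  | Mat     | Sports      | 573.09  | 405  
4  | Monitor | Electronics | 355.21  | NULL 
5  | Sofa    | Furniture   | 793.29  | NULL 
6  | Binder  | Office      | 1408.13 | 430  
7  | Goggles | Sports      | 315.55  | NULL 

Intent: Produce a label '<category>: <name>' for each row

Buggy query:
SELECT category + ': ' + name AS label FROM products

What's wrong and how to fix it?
Bug: '+' is numeric addition; on text columns SQLite converts them to 0 instead of concatenating

Fix: Replace + with || to concatenate text

Corrected query:
SELECT category || ': ' || name AS label FROM products

Result:
label               
--------------------
Office: Folder      
Furniture: Shelf    
Sports: Mat         
Electronics: Monitor
Furniture: Sofa     
Office: Binder      
Sports: Goggles     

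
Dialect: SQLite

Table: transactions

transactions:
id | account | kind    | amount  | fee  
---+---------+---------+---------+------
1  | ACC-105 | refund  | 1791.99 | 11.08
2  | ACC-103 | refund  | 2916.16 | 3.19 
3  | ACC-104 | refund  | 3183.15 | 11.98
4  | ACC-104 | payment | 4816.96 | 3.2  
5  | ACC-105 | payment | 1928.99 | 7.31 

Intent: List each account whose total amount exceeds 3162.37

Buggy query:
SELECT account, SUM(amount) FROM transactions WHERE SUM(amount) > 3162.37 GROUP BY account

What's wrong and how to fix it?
Bug: Aggregate functions cannot appear in a WHERE clause

Fix: Move the aggregate condition to a HAVING clause

Corrected query:
SELECT account, SUM(amount) FROM transactions GROUP BY account HAVING SUM(amount) > 3162.37

Result:
account | SUM(amount)
--------+------------
ACC-104 | 8000.11    
ACC-105 | 3720.98    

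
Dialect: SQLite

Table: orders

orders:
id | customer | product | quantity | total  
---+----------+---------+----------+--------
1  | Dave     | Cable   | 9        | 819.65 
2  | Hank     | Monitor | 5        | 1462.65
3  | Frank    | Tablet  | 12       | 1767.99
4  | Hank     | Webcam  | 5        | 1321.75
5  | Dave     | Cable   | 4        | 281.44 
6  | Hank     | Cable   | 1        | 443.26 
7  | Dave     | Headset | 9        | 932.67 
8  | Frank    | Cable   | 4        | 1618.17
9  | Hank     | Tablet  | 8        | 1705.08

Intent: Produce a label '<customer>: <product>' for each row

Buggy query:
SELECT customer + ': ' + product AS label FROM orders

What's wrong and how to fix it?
Bug: SQLite uses || for string concatenation; + coerces text to numbers (yielding 0)

Fix: Use the || operator for string concatenation

Corrected query:
SELECT customer || ': ' || product AS label FROM orders

Result:
label        
-------------
Dave: Cable  
Hank: Monitor
Frank: Tablet
Hank: Webcam 
Dave: Cable  
Hank: Cable  
Dave: Headset
Frank: Cable 
Hank: Tablet 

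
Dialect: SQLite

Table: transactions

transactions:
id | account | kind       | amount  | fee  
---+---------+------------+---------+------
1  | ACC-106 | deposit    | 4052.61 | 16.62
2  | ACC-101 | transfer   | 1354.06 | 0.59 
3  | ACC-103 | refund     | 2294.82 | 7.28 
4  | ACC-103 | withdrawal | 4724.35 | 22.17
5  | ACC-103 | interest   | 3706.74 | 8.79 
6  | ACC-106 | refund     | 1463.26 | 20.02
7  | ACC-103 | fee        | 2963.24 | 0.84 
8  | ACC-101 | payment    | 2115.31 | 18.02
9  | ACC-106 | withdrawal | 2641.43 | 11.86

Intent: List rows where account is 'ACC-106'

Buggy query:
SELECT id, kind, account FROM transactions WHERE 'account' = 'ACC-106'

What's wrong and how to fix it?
Bug: 'account' in single quotes is a string literal, not the column; the comparison is literal-vs-literal and never true

Fix: Remove the quotes around the column name (or use double quotes for an identifier)

Corrected query:
SELECT id, kind, account FROM transactions WHERE account = 'ACC-106'

Result:
id | kind       | account
---+------------+--------
1  | deposit    | ACC-106
6  | refund     | ACC-106
9  | withdrawal | ACC-106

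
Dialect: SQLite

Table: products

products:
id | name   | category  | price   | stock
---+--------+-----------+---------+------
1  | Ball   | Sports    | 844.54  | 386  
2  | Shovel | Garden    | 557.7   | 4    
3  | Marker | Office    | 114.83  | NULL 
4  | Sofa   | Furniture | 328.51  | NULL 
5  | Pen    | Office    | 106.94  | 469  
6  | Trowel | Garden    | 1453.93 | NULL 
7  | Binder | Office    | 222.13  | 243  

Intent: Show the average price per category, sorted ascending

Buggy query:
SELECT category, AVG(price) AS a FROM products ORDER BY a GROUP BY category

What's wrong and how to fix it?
Bug: ORDER BY appears before GROUP BY; SQL clause order requires GROUP BY first

Fix: Reorder: SELECT … FROM … GROUP BY … ORDER BY …

Corrected query:
SELECT category, AVG(price) AS a FROM products GROUP BY category ORDER BY a

Result:
category  | a         
----------+-----------
Office    | 147.966667
Furniture | 328.51    
Sports    | 844.54    
Garden    | 1005.815  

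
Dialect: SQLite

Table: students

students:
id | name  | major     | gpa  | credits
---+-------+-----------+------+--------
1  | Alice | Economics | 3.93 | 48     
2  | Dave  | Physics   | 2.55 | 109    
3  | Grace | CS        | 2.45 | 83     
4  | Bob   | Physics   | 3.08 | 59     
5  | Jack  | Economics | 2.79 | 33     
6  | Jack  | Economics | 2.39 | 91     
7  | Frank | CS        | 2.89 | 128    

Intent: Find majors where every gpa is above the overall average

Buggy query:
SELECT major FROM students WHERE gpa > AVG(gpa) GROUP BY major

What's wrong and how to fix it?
Bug: WHERE evaluates per row before aggregation, so AVG() is unavailable

Fix: Compute the overall average in a scalar subquery and compare each group's MIN against it in HAVING

Corrected query:
SELECT major FROM students GROUP BY major HAVING MIN(gpa) > (SELECT AVG(gpa) FROM students)

Result:
(no rows)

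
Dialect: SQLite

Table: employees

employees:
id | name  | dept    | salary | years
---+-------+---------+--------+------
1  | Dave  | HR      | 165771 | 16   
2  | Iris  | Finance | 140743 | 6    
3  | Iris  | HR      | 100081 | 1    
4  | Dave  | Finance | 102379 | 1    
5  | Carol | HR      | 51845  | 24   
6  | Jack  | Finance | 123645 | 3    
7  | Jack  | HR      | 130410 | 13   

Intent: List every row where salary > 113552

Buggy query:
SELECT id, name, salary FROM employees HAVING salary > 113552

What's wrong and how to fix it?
Bug: HAVING filters the output of aggregation, but this query has no GROUP BY and no aggregate functions, so SQLite rejects it (HAVING clause on a non-aggregate query); the condition here is per row

Fix: Replace HAVING with WHERE since the condition applies to individual rows

Corrected query:
SELECT id, name, salary FROM employees WHERE salary > 113552

Result:
id | name | salary
---+------+-------
1  | Dave | 165771
2  | Iris | 140743
6  | Jack | 123645
7  | Jack | 130410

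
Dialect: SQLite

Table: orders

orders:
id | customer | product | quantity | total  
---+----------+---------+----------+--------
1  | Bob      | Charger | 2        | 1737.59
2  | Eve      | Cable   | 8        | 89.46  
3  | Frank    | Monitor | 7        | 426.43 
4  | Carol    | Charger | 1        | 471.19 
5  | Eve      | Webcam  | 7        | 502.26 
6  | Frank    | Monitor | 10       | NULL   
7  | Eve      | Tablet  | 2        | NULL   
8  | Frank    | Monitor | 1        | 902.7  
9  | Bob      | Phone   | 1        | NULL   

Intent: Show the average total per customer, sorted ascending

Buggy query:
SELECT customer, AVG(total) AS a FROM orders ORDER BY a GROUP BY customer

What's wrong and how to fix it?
Bug: GROUP BY must precede ORDER BY

Fix: Reorder: SELECT … FROM … GROUP BY … ORDER BY …

Corrected query:
SELECT customer, AVG(total) AS a FROM orders GROUP BY customer ORDER BY a

Result:
customer | a      
---------+--------
Eve      | 295.86 
Carol    | 471.19 
Frank    | 664.565
Bob      | 1737.59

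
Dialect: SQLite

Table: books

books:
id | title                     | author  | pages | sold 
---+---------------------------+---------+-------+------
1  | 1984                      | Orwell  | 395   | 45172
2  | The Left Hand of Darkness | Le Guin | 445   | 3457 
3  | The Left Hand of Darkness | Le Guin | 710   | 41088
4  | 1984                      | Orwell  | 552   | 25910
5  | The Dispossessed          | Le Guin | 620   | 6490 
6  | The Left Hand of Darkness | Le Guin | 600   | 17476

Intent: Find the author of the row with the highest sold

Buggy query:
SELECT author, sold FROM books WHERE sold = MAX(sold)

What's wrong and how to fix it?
Bug: WHERE is evaluated per row; an aggregate over the whole table isn't defined there

Fix: Use a subquery: WHERE sold = (SELECT MAX(sold) FROM books)

Corrected query:
SELECT author, sold FROM books WHERE sold = (SELECT MAX(sold) FROM books)

Result:
author | sold 
-------+------
Orwell | 45172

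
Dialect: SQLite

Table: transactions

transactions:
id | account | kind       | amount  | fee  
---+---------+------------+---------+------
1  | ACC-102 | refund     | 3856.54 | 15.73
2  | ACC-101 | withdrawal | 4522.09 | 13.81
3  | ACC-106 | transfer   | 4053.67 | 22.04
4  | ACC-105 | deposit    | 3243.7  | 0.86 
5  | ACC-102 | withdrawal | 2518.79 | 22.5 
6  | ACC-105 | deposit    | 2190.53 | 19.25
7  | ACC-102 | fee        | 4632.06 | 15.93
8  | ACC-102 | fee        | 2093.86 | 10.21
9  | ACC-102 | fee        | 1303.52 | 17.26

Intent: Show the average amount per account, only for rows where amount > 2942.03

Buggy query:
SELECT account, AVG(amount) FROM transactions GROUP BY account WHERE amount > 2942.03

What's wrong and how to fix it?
Bug: Row-level WHERE must come before GROUP BY in the clause order

Fix: Place WHERE between FROM and GROUP BY

Corrected query:
SELECT account, AVG(amount) FROM transactions WHERE amount > 2942.03 GROUP BY account

Result:
account | AVG(amount)
--------+------------
ACC-101 | 4522.09    
ACC-102 | 4244.3     
ACC-105 | 3243.7     
ACC-106 | 4053.67    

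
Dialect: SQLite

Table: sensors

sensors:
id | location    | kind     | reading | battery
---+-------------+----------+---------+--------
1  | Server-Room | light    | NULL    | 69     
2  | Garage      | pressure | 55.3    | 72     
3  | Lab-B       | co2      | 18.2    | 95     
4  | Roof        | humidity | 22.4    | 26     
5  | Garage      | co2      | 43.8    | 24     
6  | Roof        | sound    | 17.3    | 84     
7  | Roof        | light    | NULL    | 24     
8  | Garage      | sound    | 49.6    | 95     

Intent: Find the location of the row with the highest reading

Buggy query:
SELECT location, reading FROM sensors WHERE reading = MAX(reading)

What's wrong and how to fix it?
Bug: WHERE is evaluated per row; an aggregate over the whole table isn't defined there

Fix: Use a subquery: WHERE reading = (SELECT MAX(reading) FROM sensors)

Corrected query:
SELECT location, reading FROM sensors WHERE reading = (SELECT MAX(reading) FROM sensors)

Result:
location | reading
---------+--------
Garage   | 55.3   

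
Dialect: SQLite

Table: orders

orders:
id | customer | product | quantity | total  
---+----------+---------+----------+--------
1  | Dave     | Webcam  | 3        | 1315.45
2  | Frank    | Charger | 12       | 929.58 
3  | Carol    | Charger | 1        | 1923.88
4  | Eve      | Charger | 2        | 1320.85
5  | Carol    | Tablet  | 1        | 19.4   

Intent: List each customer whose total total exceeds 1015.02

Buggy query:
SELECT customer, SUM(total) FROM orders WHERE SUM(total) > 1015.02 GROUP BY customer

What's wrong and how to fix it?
Bug: SUM(total) is an aggregate, but WHERE filters rows before aggregation

Fix: Move the aggregate condition to a HAVING clause

Corrected query:
SELECT customer, SUM(total) FROM orders GROUP BY customer HAVING SUM(total) > 1015.02

Result:
customer | SUM(total)
---------+-----------
Carol    | 1943.28   
Dave     | 1315.45   
Eve      | 1320.85   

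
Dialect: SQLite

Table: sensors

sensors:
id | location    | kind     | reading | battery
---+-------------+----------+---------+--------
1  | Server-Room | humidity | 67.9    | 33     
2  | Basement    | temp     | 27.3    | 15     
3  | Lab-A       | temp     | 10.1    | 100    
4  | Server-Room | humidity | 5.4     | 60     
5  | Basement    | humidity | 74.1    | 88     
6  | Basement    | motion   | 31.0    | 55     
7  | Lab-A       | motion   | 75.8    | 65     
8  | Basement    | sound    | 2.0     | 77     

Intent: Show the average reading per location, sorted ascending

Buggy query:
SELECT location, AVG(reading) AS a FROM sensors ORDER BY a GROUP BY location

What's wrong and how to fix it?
Bug: GROUP BY must precede ORDER BY

Fix: Move ORDER BY to the end, after GROUP BY

Corrected query:
SELECT location, AVG(reading) AS a FROM sensors GROUP BY location ORDER BY a

Result:
location    | a    
------------+------
Basement    | 33.6 
Server-Room | 36.65
Lab-A       | 42.95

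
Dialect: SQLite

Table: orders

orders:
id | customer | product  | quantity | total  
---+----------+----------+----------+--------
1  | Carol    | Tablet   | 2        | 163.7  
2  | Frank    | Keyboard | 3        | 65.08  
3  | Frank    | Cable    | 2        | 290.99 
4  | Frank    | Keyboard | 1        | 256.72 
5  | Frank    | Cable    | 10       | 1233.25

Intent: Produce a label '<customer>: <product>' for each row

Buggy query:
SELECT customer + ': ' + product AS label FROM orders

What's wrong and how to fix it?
Bug: SQLite uses || for string concatenation; + coerces text to numbers (yielding 0)

Fix: Use the || operator for string concatenation

Corrected query:
SELECT customer || ': ' || product AS label FROM orders

Result:
label          
---------------
Carol: Tablet  
Frank: Keyboard
Frank: Cable   
Frank: Keyboard
Frank: Cable   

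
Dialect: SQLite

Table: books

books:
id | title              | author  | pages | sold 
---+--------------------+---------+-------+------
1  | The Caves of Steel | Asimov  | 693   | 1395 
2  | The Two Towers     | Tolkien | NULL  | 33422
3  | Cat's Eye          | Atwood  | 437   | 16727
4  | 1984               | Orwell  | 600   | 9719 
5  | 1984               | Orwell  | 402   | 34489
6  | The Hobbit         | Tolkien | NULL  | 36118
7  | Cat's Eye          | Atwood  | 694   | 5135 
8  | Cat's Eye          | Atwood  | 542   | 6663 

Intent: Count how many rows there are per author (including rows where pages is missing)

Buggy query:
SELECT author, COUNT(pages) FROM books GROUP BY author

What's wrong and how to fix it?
Bug: COUNT(column) counts non-NULL values only; rows with NULL pages aren't counted

Fix: Use COUNT(*) to count all rows regardless of NULL

Corrected query:
SELECT author, COUNT(*) FROM books GROUP BY author

Result:
author  | COUNT(*)
--------+---------
Asimov  | 1       
Atwood  | 3       
Orwell  | 2       
Tolkien | 2       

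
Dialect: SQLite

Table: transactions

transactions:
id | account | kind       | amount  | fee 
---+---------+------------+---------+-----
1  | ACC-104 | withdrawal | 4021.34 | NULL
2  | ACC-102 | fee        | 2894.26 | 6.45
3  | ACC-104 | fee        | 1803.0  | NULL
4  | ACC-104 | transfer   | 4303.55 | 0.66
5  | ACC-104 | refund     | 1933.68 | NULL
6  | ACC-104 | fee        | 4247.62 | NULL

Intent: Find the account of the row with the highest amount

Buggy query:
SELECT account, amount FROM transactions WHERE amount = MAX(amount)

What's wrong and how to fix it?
Bug: WHERE is evaluated per row; an aggregate over the whole table isn't defined there

Fix: Use a subquery: WHERE amount = (SELECT MAX(amount) FROM transactions)

Corrected query:
SELECT account, amount FROM transactions WHERE amount = (SELECT MAX(amount) FROM transactions)

Result:
account | amount 
--------+--------
ACC-104 | 4303.55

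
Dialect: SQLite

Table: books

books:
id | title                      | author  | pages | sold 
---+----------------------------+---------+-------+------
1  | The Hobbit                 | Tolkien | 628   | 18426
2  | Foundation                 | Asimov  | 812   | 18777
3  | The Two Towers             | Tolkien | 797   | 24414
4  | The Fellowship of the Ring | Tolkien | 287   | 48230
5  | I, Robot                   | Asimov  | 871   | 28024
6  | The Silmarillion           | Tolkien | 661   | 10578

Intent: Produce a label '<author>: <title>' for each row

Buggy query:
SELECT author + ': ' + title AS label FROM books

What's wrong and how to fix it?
Bug: '+' is numeric addition; on text columns SQLite converts them to 0 instead of concatenating

Fix: Use the || operator for string concatenation

Corrected query:
SELECT author || ': ' || title AS label FROM books

Result:
label                              
-----------------------------------
Tolkien: The Hobbit                
Asimov: Foundation                 
Tolkien: The Two Towers            
Tolkien: The Fellowship of the Ring
Asimov: I, Robot                   
Tolkien: The Silmarillion          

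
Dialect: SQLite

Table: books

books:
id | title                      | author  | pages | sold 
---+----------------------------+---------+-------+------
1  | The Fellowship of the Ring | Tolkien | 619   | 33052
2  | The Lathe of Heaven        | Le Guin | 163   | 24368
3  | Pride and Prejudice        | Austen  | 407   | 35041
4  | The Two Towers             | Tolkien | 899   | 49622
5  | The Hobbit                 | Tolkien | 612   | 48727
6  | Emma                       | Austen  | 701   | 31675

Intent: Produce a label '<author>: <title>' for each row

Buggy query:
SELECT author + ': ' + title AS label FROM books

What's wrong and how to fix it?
Bug: SQLite uses || for string concatenation; + coerces text to numbers (yielding 0)

Fix: Replace + with || to concatenate text

Corrected query:
SELECT author || ': ' || title AS label FROM books

Result:
label                              
-----------------------------------
Tolkien: The Fellowship of the Ring
Le Guin: The Lathe of Heaven       
Austen: Pride and Prejudice        
Tolkien: The Two Towers            
Tolkien: The Hobbit                
Austen: Emma                       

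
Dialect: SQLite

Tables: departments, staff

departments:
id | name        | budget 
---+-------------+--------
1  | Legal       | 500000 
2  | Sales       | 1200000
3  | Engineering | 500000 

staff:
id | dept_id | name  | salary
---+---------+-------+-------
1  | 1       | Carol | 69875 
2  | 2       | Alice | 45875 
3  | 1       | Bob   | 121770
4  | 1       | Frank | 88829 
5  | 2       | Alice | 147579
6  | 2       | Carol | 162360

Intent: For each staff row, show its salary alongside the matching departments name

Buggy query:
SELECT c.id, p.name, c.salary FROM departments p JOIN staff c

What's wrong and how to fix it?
Bug: Missing join condition: each staff row is matched to all departments rows instead of just its own

Fix: Specify the join condition linking the foreign key to the parent id

Corrected query:
SELECT c.id, p.name, c.salary FROM departments p JOIN staff c ON c.dept_id = p.id

Result:
id | name  | salary
---+-------+-------
1  | Legal | 69875 
2  | Sales | 45875 
3  | Legal | 121770
4  | Legal | 88829 
5  | Sales | 147579
6  | Sales | 162360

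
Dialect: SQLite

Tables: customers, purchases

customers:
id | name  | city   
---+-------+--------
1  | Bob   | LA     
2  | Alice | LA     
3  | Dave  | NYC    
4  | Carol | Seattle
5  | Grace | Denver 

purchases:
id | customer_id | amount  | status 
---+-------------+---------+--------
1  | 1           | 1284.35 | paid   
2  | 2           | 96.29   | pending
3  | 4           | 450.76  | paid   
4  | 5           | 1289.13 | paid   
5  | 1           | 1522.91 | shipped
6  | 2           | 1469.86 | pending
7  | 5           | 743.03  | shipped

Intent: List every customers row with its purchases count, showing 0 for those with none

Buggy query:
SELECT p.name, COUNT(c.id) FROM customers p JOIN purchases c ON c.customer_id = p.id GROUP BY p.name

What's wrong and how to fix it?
Bug: INNER JOIN drops customers rows that have no matching purchases rows

Fix: Switch to LEFT JOIN to retain unmatched parent rows

Corrected query:
SELECT p.name, COUNT(c.id) FROM customers p LEFT JOIN purchases c ON c.customer_id = p.id GROUP BY p.name

Result:
name  | COUNT(c.id)
------+------------
Alice | 2          
Bob   | 2          
Carol | 1          
Dave  | 0          
Grace | 2          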